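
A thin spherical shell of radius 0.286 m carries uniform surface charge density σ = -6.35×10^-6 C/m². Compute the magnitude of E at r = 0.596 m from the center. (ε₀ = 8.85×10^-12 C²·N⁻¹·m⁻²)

|E| = 1.65×10^5 V/m

Take a concentric spherical Gaussian surface of radius r = 0.596 m (r > 0.286 m).
The entire shell is enclosed: Q_enc = σ·4πR² = (-6.35×10^-6)·4π·(0.286)² = -6.527e-6 C.
Applying ∮E·dA = Q_enc/ε₀ with Φ = E(4πr²):
E = |Q_enc|/(4πε₀r²) = (6.527×10^-6)/(4π·8.85×10^-12·(0.596)²) = 1.65e5 N/C.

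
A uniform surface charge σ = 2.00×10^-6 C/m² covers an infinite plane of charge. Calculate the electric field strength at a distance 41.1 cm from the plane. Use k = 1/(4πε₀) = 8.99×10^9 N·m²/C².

|E| ≈ 1.13×10^5 N/C

The symmetry is planar: E is normal to the sheet and the same magnitude on both sides. Take a pillbox straddling the sheet with end-cap area A.
Only the two end caps contribute flux: Φ = 2EA. With Q_enc = σA, Gauss's law gives E = |σ|/(2ε₀).
E = 2πk|σ| = 2π(8.99×10^9)(2.00e-6) = 1.13e5 N/C.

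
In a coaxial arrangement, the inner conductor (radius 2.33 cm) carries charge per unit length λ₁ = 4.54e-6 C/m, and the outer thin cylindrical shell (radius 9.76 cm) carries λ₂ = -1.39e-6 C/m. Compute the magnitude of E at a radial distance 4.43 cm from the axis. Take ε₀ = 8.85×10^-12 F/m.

E ≈ 1.84e6 N/C

Choose a coaxial cylinder of radius r = 4.43 cm (arbitrary length L) as the Gaussian surface (between the conductors, 2.33 cm < r < 9.76 cm).
The shell at 9.76 cm lies outside the Gaussian surface, so λ_enc = λ₁ = 4.54e-6 C/m.
Applying ∮E·dA = Q_enc/ε₀ with the end caps contributing no flux:
E = |λ_enc|/(2πε₀r) = (4.54×10^-6)/(2π·8.85×10^-12·0.0443) = 1.84×10^6 N/C.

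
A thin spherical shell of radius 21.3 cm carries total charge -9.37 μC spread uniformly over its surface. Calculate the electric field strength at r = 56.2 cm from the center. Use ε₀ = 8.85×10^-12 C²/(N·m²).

|E| = 2.67×10^5 N/C

Take a concentric spherical Gaussian surface of radius r = 56.2 cm (r > 21.3 cm).
The entire shell is enclosed: Q_enc = -9.37e-6 C.
Gauss's law: E·4πr² = Q_enc/ε₀.
E = |Q_enc|/(4πε₀r²) = (9.37×10^-6)/(4π·8.85×10^-12·(0.562)²) = 2.67×10^5 N/C.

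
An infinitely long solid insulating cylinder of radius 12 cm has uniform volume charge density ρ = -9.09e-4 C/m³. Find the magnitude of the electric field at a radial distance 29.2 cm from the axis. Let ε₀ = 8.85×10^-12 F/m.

|E| = 2.53×10^6 V/m

By cylindrical symmetry E is radial; use a coaxial Gaussian cylinder of radius 29.2 cm and length L (r > 12 cm, full cross-section enclosed).
λ_enc = ρ·πR² = (-9.09×10^-4)π(0.12)² = -4.112×10^-5 C/m.
Applying ∮E·dA = Q_enc/ε₀ with the end caps contributing no flux:
E = |λ_enc|/(2πε₀r) = (4.112×10^-5)/(2π·8.85×10^-12·0.292) = 2.53×10^6 N/C.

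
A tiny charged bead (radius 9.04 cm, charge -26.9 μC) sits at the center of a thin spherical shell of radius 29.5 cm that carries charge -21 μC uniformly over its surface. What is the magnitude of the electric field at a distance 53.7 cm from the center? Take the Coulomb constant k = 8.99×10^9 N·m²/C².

By spherical symmetry E is radial; choose a Gaussian sphere of radius r = 53.7 cm (r > 29.5 cm, enclosing both).
Q_enc = (-26.9 μC) + (-21 μC) = -4.79×10^-5 C.
By Gauss's law, ∮E·dA = E·4πr² = Q_enc/ε₀.
E = k|Q_enc|/r² = (8.99×10^9)(4.79×10^-5)/(0.537)² = 1.49×10^6 N/C.

E ≈ 1.49×10^6 V/m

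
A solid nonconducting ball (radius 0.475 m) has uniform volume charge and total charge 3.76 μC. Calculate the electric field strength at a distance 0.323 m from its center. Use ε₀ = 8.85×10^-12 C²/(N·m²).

By spherical symmetry E is radial; choose a Gaussian sphere of radius r = 0.323 m (r < R).
Only the charge within r is enclosed: Q_enc = Q·(r/R)³ = (3.76 μC)·(0.323 m/0.475 m)³ = 1.182×10^-6 C.
Since E is radial and uniform over the Gaussian sphere, Φ = E·4πr² = Q_enc/ε₀.
E = |Q_enc|/(4πε₀r²) = (1.182×10^-6)/(4π·8.85×10^-12·(0.323)²) = 1.02e5 N/C.

E = 1.02×10^5 N/C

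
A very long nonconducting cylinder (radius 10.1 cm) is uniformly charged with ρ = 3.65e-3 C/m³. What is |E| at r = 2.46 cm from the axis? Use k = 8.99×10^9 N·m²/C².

Take a coaxial cylindrical Gaussian surface of radius r = 2.46 cm and length L (r < R).
Enclosed charge per unit length: λ_enc = ρ·πr² = (3.65×10^-3)π(0.0246)² = 6.939×10^-6 C/m.
Since E is radial and uniform over the curved surface, Φ = E·2πrL = Q_enc/ε₀ = λ_enc L/ε₀.
E = 2k|λ_enc|/r = 2(8.99×10^9)(6.939e-6)/(0.0246) = 5.07×10^6 N/C.

5.07×10^6 N/C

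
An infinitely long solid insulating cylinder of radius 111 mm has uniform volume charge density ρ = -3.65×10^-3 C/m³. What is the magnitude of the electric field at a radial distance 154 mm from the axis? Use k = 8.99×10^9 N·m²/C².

E ≈ 1.65×10^7 N/C

Take a coaxial cylindrical Gaussian surface of radius r = 154 mm and length L (r > 111 mm, full cross-section enclosed).
λ_enc = ρ·πR² = (-3.65×10^-3)π(0.111)² = -1.413e-4 C/m.
Gauss's law: E·2πrL = λ_enc L/ε₀.
E = 2k|λ_enc|/r = 2(8.99×10^9)(1.413×10^-4)/(0.154) = 1.65×10^7 N/C.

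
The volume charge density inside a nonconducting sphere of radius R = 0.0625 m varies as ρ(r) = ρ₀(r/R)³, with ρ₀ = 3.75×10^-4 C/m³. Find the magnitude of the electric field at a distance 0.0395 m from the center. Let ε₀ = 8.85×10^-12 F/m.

Take a concentric spherical Gaussian surface of radius r = 0.0395 m (r < R).
Q_enc = ∫₀^r ρ(r')·4πr'² dr' = (4πρ₀/R³) ∫₀^r r'^5 dr' = 4πρ₀ r^6/(6·R³) = 1.222e-8 C.
Since E is radial and uniform over the Gaussian sphere, Φ = E·4πr² = Q_enc/ε₀.
E = |Q_enc|/(4πε₀r²) = (1.222×10^-8)/(4π·8.85×10^-12·(0.0395)²) = 7.04e4 N/C.

7.04e4 N/C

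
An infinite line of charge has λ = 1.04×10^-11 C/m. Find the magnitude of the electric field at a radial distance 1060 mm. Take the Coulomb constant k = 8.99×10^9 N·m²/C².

By cylindrical symmetry E is radial; use a coaxial Gaussian cylinder of radius 1060 mm and length L.
Q_enc = λL, so λ_enc = 1.04×10^-11 C/m.
Gauss's law: E·2πrL = λ_enc L/ε₀.
E = 2k|λ_enc|/r = 2(8.99×10^9)(1.04e-11)/(1.06) = 0.176 N/C.

|E| = 0.176 N/C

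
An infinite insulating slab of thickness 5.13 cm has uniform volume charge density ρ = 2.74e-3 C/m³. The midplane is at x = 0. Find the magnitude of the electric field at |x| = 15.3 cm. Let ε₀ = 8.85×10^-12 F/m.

E = 7.94×10^6 V/m

The point |x| = 15.3 cm lies outside the slab (half-thickness 0.02565 m). A symmetric pillbox spanning the full slab encloses Q_enc = ρ·d·A.
Flux = 2EA ⇒ E = |ρ|d/(2ε₀), independent of distance outside.
E = (2.74e-3)(0.0513)/(2·8.85×10^-12) = 7.94e6 N/C.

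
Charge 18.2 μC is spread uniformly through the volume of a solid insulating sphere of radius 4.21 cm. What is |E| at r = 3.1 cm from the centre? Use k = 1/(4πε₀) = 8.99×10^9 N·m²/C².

Take a concentric spherical Gaussian surface of radius r = 3.1 cm (r < R).
For a uniform sphere the enclosed fraction is (r/R)³, so Q_enc = (18.2 μC)(0.031/0.0421)³ = 7.266×10^-6 C.
Gauss's law: E·4πr² = Q_enc/ε₀.
E = k|Q_enc|/r² = (8.99×10^9)(7.266×10^-6)/(0.031)² = 6.80×10^7 N/C.

E = 6.80×10^7 N/C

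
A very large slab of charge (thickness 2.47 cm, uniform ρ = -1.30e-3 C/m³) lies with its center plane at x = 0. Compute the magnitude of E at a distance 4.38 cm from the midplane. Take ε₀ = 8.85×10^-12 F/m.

E ≈ 1.81×10^6 V/m

The point |x| = 4.38 cm lies outside the slab (half-thickness 0.01235 m). A symmetric pillbox spanning the full slab encloses Q_enc = ρ·d·A.
Flux = 2EA ⇒ E = |ρ|d/(2ε₀), independent of distance outside.
E = (1.30×10^-3)(0.0247)/(2·8.85×10^-12) = 1.81×10^6 N/C.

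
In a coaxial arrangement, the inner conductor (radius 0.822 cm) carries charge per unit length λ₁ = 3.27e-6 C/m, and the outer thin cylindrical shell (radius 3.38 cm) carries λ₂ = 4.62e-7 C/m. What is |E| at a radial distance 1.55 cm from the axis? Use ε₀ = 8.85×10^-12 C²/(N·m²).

Take a coaxial cylindrical Gaussian surface of radius r = 1.55 cm and length L (between the conductors, 0.822 cm < r < 3.38 cm).
Only the inner wire is enclosed; the outer shell contributes nothing inside itself. λ_enc = λ₁ = 3.27×10^-6 C/m.
By Gauss's law (flux through the curved wall only), E·2πrL = λ_enc L/ε₀.
E = |λ_enc|/(2πε₀r) = (3.27e-6)/(2π·8.85×10^-12·0.0155) = 3.79×10^6 N/C.

E ≈ 3.79e6 V/m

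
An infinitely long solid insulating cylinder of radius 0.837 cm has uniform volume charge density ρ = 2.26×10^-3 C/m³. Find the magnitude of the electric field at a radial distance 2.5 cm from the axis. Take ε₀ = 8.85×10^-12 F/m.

Choose a coaxial cylinder of radius r = 2.5 cm (arbitrary length L) as the Gaussian surface (r > 0.837 cm, full cross-section enclosed).
λ_enc = ρ·πR² = (2.26×10^-3)π(0.00837)² = 4.974×10^-7 C/m.
By Gauss's law (flux through the curved wall only), E·2πrL = λ_enc L/ε₀.
E = |λ_enc|/(2πε₀r) = (4.974e-7)/(2π·8.85×10^-12·0.025) = 3.58e5 N/C.

E ≈ 3.58×10^5 V/m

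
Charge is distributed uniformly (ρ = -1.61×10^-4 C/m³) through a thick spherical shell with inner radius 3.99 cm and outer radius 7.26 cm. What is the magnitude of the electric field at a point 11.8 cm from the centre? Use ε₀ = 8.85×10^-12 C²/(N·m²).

E ≈ 1.39×10^5 N/C

Use a concentric Gaussian sphere at r = 11.8 cm (r > 7.26 cm, enclosing the whole shell).
Q_enc = ρ·(4π/3)(b³ − a³) = (-1.61×10^-4)·(4π/3)·((0.0726)³ − (0.0399)³) = -2.152e-7 C.
Gauss's law: E·4πr² = Q_enc/ε₀.
E = |Q_enc|/(4πε₀r²) = (2.152×10^-7)/(4π·8.85×10^-12·(0.118)²) = 1.39×10^5 N/C.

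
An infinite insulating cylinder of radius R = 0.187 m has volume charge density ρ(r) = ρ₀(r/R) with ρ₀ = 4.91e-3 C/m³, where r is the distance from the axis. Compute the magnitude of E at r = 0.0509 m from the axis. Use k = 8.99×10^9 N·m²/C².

E ≈ 2.56e6 N/C

Take a coaxial cylindrical Gaussian surface of radius r = 0.0509 m and length L (r < R).
λ_enc = ∫₀^r ρ(r')·2πr' dr' = (2πρ₀/R)·r^3/3 = 7.252×10^-6 C/m.
Applying ∮E·dA = Q_enc/ε₀ with the end caps contributing no flux:
E = 2k|λ_enc|/r = 2(8.99×10^9)(7.252e-6)/(0.0509) = 2.56×10^6 N/C.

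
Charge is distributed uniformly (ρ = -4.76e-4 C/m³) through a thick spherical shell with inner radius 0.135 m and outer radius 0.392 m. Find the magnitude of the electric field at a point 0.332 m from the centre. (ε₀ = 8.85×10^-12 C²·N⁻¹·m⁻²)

5.55e6 V/m

Use a concentric Gaussian sphere at r = 0.332 m (within the shell material, 0.135 m < r < 0.392 m).
Enclosed charge is the volume from a to r: Q_enc = (4π/3)ρ(r³ − a³) = -6.806e-5 C.
Since E is radial and uniform over the Gaussian sphere, Φ = E·4πr² = Q_enc/ε₀.
E = |Q_enc|/(4πε₀r²) = (6.806×10^-5)/(4π·8.85×10^-12·(0.332)²) = 5.55e6 N/C.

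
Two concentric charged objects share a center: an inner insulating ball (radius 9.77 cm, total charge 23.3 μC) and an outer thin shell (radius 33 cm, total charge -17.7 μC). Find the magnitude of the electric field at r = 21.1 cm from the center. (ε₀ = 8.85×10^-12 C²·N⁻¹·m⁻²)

Take a concentric spherical Gaussian surface of radius r = 21.1 cm (between the bodies, 9.77 cm < r < 33 cm).
The shell at 33 cm lies outside the Gaussian surface, so Q_enc = 23.3 μC = 2.33×10^-5 C.
Gauss's law: E·4πr² = Q_enc/ε₀.
E = |Q_enc|/(4πε₀r²) = (2.33×10^-5)/(4π·8.85×10^-12·(0.211)²) = 4.71×10^6 N/C.

E = 4.71×10^6 N/C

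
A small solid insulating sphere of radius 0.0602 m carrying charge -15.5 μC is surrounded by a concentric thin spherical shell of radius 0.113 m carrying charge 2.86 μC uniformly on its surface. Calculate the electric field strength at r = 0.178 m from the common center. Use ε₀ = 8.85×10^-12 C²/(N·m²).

By spherical symmetry E is radial; choose a Gaussian sphere of radius r = 0.178 m (r > 0.113 m, enclosing both).
Q_enc = (-15.5 μC) + (2.86 μC) = -1.264×10^-5 C.
Applying ∮E·dA = Q_enc/ε₀ with Φ = E(4πr²):
E = |Q_enc|/(4πε₀r²) = (1.264e-5)/(4π·8.85×10^-12·(0.178)²) = 3.59×10^6 N/C.

|E| ≈ 3.59×10^6 V/m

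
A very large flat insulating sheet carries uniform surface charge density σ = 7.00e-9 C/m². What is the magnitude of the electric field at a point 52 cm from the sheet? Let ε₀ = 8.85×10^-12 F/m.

By planar symmetry E is perpendicular to the sheet and uniform; use a Gaussian pillbox with flat faces of area A on each side of the sheet.
Flux Φ = 2EA and Q_enc = σA, so 2EA = σA/ε₀ ⇒ E = |σ|/(2ε₀), independent of distance.
E = |σ|/(2ε₀) = (7.00×10^-9)/(2·8.85×10^-12) = 395 N/C.

|E| ≈ 395 N/C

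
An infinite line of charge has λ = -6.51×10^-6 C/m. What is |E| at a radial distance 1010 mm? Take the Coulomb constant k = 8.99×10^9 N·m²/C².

By cylindrical symmetry E is radial; use a coaxial Gaussian cylinder of radius 1010 mm and length L.
Q_enc = λL, so λ_enc = -6.51×10^-6 C/m.
By Gauss's law (flux through the curved wall only), E·2πrL = λ_enc L/ε₀.
E = 2k|λ_enc|/r = 2(8.99×10^9)(6.51×10^-6)/(1.01) = 1.16×10^5 N/C.

E = 1.16×10^5 V/m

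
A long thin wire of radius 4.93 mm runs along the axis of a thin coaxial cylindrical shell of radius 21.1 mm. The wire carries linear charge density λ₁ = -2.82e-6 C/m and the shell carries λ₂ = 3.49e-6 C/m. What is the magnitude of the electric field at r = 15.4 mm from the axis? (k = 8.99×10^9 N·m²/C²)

Coaxial Gaussian cylinder, radius r = 15.4 mm, length L (between the conductors, 4.93 mm < r < 21.1 mm).
Only the inner wire is enclosed; the outer shell contributes nothing inside itself. λ_enc = λ₁ = -2.82e-6 C/m.
Since E is radial and uniform over the curved surface, Φ = E·2πrL = Q_enc/ε₀ = λ_enc L/ε₀.
E = 2k|λ_enc|/r = 2(8.99×10^9)(2.82×10^-6)/(0.0154) = 3.29e6 N/C.

|E| = 3.29×10^6 N/C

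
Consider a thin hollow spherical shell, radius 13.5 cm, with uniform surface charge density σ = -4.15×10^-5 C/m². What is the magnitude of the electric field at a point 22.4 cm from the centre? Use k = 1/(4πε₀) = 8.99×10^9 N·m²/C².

Use a concentric Gaussian sphere at r = 22.4 cm (r > 13.5 cm).
The entire shell is enclosed: Q_enc = σ·4πR² = (-4.15×10^-5)·4π·(0.135)² = -9.504×10^-6 C.
Applying ∮E·dA = Q_enc/ε₀ with Φ = E(4πr²):
E = k|Q_enc|/r² = (8.99×10^9)(9.504×10^-6)/(0.224)² = 1.70e6 N/C.

|E| ≈ 1.70e6 N/C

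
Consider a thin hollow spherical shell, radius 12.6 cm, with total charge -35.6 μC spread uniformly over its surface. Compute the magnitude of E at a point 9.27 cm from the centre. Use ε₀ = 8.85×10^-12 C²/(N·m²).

By spherical symmetry E is radial; choose a Gaussian sphere of radius r = 9.27 cm (inside the shell, r < 12.6 cm).
All the charge is outside the Gaussian surface: Q_enc = 0, hence E = 0 everywhere inside the shell.

E = 0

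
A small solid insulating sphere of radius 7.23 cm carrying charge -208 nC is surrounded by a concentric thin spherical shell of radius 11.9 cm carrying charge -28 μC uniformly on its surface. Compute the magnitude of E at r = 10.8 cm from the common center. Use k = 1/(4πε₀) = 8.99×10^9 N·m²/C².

By spherical symmetry E is radial; choose a Gaussian sphere of radius r = 10.8 cm (between the bodies, 7.23 cm < r < 11.9 cm).
The shell at 11.9 cm lies outside the Gaussian surface, so Q_enc = -208 nC = -2.08×10^-7 C.
By Gauss's law, ∮E·dA = E·4πr² = Q_enc/ε₀.
E = k|Q_enc|/r² = (8.99×10^9)(2.08e-7)/(0.108)² = 1.60e5 N/C.

E = 1.60×10^5 V/m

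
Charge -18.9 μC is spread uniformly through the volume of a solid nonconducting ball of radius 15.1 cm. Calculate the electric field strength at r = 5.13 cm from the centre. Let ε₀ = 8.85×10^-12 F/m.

|E| = 2.53×10^6 N/C

By spherical symmetry E is radial; choose a Gaussian sphere of radius r = 5.13 cm (r < R).
For a uniform sphere the enclosed fraction is (r/R)³, so Q_enc = (-18.9 μC)(0.0513/0.151)³ = -7.411×10^-7 C.
Gauss's law: E·4πr² = Q_enc/ε₀.
E = |Q_enc|/(4πε₀r²) = (7.411×10^-7)/(4π·8.85×10^-12·(0.0513)²) = 2.53×10^6 N/C.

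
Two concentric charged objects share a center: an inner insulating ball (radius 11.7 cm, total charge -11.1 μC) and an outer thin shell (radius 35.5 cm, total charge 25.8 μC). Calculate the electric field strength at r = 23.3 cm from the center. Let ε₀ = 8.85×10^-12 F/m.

Symmetry ⇒ E = E(r) r̂. Gaussian sphere of radius r = 23.3 cm (between the bodies, 11.7 cm < r < 35.5 cm).
Only the inner charge is enclosed; the outer shell contributes nothing inside itself. Q_enc = -11.1 μC = -1.11×10^-5 C.
Since E is radial and uniform over the Gaussian sphere, Φ = E·4πr² = Q_enc/ε₀.
E = |Q_enc|/(4πε₀r²) = (1.11×10^-5)/(4π·8.85×10^-12·(0.233)²) = 1.84×10^6 N/C.

1.84×10^6 N/C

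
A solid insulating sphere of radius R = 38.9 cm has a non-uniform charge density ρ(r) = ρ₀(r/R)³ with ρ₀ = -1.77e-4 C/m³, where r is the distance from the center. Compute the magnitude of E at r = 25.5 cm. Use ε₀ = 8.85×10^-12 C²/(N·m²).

E = 2.39e5 N/C

Use a concentric Gaussian sphere at r = 25.5 cm (r < R).
Q_enc = ∫₀^r ρ(r')·4πr'² dr' = (4πρ₀/R³) ∫₀^r r'^5 dr' = 4πρ₀ r^6/(6·R³) = -1.732×10^-6 C.
Applying ∮E·dA = Q_enc/ε₀ with Φ = E(4πr²):
E = |Q_enc|/(4πε₀r²) = (1.732e-6)/(4π·8.85×10^-12·(0.255)²) = 2.39×10^5 N/C.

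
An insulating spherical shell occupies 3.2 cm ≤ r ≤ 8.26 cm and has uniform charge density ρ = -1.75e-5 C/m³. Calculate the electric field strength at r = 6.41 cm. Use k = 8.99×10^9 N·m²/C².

E = 3.70×10^4 V/m

Take a concentric spherical Gaussian surface of radius r = 6.41 cm (within the shell material, 3.2 cm < r < 8.26 cm).
Only the shell between 3.2 cm and r is enclosed: Q_enc = ρ·(4π/3)(r³ − a³) = (-1.75×10^-5)·(4π/3)·((0.0641)³ − (0.032)³) = -1.69e-8 C.
Gauss's law: E·4πr² = Q_enc/ε₀.
E = k|Q_enc|/r² = (8.99×10^9)(1.69e-8)/(0.0641)² = 3.70×10^4 N/C.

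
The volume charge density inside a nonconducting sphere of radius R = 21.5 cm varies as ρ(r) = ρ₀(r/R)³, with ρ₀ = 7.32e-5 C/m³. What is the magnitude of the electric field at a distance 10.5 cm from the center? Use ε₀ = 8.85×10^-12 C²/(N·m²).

Symmetry ⇒ E = E(r) r̂. Gaussian sphere of radius r = 10.5 cm (r < R).
Integrate the density: Q_enc = 4π ∫₀^r ρ₀(r'/R)^3 r'² dr' = 4πρ₀ r^6/(6·R³) = 2.067×10^-8 C.
Gauss's law: E·4πr² = Q_enc/ε₀.
E = |Q_enc|/(4πε₀r²) = (2.067e-8)/(4π·8.85×10^-12·(0.105)²) = 1.69×10^4 N/C.

1.69e4 N/C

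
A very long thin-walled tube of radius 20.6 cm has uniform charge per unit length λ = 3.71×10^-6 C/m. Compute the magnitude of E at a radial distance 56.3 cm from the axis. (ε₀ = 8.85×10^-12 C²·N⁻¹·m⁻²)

Take a coaxial cylindrical Gaussian surface of radius r = 56.3 cm and length L (r > 20.6 cm).
The full line charge is enclosed: λ_enc = 3.71×10^-6 C/m.
Gauss's law: E·2πrL = λ_enc L/ε₀.
E = |λ_enc|/(2πε₀r) = (3.71×10^-6)/(2π·8.85×10^-12·0.563) = 1.19×10^5 N/C.

E = 1.19e5 V/m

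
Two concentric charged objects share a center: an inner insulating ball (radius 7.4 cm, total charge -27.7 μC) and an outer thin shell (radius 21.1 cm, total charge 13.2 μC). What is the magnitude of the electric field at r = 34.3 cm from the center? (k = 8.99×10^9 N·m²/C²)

Symmetry ⇒ E = E(r) r̂. Gaussian sphere of radius r = 34.3 cm (r > 21.1 cm, enclosing both).
Q_enc = (-27.7 μC) + (13.2 μC) = -1.45×10^-5 C.
Applying ∮E·dA = Q_enc/ε₀ with Φ = E(4πr²):
E = k|Q_enc|/r² = (8.99×10^9)(1.45×10^-5)/(0.343)² = 1.11×10^6 N/C.

E ≈ 1.11×10^6 N/C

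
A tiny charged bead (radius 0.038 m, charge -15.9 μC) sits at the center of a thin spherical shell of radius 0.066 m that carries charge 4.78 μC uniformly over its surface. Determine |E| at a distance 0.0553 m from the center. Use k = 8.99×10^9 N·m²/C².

Take a concentric spherical Gaussian surface of radius r = 0.0553 m (between the bodies, 0.038 m < r < 0.066 m).
The shell at 0.066 m lies outside the Gaussian surface, so Q_enc = -15.9 μC = -1.59e-5 C.
Applying ∮E·dA = Q_enc/ε₀ with Φ = E(4πr²):
E = k|Q_enc|/r² = (8.99×10^9)(1.59×10^-5)/(0.0553)² = 4.67×10^7 N/C.

E ≈ 4.67×10^7 N/C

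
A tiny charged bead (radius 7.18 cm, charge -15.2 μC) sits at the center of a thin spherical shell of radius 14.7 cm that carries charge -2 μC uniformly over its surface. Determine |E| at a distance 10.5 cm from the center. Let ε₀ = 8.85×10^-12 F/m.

|E| = 1.24×10^7 N/C

By spherical symmetry E is radial; choose a Gaussian sphere of radius r = 10.5 cm (between the bodies, 7.18 cm < r < 14.7 cm).
The shell at 14.7 cm lies outside the Gaussian surface, so Q_enc = -15.2 μC = -1.52×10^-5 C.
Gauss's law: E·4πr² = Q_enc/ε₀.
E = |Q_enc|/(4πε₀r²) = (1.52×10^-5)/(4π·8.85×10^-12·(0.105)²) = 1.24×10^7 N/C.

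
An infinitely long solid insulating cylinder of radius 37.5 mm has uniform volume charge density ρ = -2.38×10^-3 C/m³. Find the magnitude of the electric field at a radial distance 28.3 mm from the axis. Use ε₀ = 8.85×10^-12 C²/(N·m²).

Choose a coaxial cylinder of radius r = 28.3 mm (arbitrary length L) as the Gaussian surface (r < R).
Charge inside radius r per length L is ρ·πr²·L, so λ_enc = ρπr² = -5.988e-6 C/m.
Since E is radial and uniform over the curved surface, Φ = E·2πrL = Q_enc/ε₀ = λ_enc L/ε₀.
E = |λ_enc|/(2πε₀r) = (5.988×10^-6)/(2π·8.85×10^-12·0.0283) = 3.81×10^6 N/C.

|E| ≈ 3.81×10^6 N/C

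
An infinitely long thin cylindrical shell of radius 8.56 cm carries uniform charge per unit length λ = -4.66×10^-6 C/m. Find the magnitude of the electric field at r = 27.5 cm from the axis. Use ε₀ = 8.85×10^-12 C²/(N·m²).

|E| = 3.05e5 N/C

Coaxial Gaussian cylinder, radius r = 27.5 cm, length L (r > 8.56 cm).
The full line charge is enclosed: λ_enc = -4.66×10^-6 C/m.
Since E is radial and uniform over the curved surface, Φ = E·2πrL = Q_enc/ε₀ = λ_enc L/ε₀.
E = |λ_enc|/(2πε₀r) = (4.66e-6)/(2π·8.85×10^-12·0.275) = 3.05×10^5 N/C.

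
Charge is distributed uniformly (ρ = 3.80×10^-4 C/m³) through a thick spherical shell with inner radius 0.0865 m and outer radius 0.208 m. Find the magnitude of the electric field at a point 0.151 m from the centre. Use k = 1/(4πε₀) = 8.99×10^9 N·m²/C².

Take a concentric spherical Gaussian surface of radius r = 0.151 m (within the shell material, 0.0865 m < r < 0.208 m).
Enclosed charge is the volume from a to r: Q_enc = (4π/3)ρ(r³ − a³) = 4.45×10^-6 C.
Gauss's law: E·4πr² = Q_enc/ε₀.
E = k|Q_enc|/r² = (8.99×10^9)(4.45×10^-6)/(0.151)² = 1.75×10^6 N/C.

E = 1.75e6 V/m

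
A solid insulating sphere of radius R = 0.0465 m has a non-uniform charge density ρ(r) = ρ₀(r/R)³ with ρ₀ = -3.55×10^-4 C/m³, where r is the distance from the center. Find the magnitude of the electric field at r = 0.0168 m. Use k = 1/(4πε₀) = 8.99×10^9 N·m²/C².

5.30e3 N/C

Symmetry ⇒ E = E(r) r̂. Gaussian sphere of radius r = 0.0168 m (r < R).
Integrate the density: Q_enc = 4π ∫₀^r ρ₀(r'/R)^3 r'² dr' = 4πρ₀ r^6/(6·R³) = -1.663×10^-10 C.
Since E is radial and uniform over the Gaussian sphere, Φ = E·4πr² = Q_enc/ε₀.
E = k|Q_enc|/r² = (8.99×10^9)(1.663×10^-10)/(0.0168)² = 5.30e3 N/C.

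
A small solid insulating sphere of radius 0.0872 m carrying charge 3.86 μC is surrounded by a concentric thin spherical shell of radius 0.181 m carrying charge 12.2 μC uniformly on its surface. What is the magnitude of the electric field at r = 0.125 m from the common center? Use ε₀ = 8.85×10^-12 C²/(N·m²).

|E| = 2.22×10^6 N/C

By spherical symmetry E is radial; choose a Gaussian sphere of radius r = 0.125 m (between the bodies, 0.0872 m < r < 0.181 m).
The shell at 0.181 m lies outside the Gaussian surface, so Q_enc = 3.86 μC = 3.86e-6 C.
Since E is radial and uniform over the Gaussian sphere, Φ = E·4πr² = Q_enc/ε₀.
E = |Q_enc|/(4πε₀r²) = (3.86e-6)/(4π·8.85×10^-12·(0.125)²) = 2.22×10^6 N/C.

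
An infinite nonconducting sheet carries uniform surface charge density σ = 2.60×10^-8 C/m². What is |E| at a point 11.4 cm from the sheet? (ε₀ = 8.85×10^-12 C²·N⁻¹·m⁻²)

By planar symmetry E is perpendicular to the sheet and uniform; use a Gaussian pillbox with flat faces of area A on each side of the sheet.
Flux Φ = 2EA and Q_enc = σA, so 2EA = σA/ε₀ ⇒ E = |σ|/(2ε₀), independent of distance.
E = |σ|/(2ε₀) = (2.60×10^-8)/(2·8.85×10^-12) = 1.47×10^3 N/C.

|E| = 1.47×10^3 N/C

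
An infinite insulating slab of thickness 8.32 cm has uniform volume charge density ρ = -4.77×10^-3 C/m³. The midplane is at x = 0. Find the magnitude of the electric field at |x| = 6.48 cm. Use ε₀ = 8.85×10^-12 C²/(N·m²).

The point |x| = 6.48 cm lies outside the slab (half-thickness 0.0416 m). A symmetric pillbox spanning the full slab encloses Q_enc = ρ·d·A.
Flux = 2EA ⇒ E = |ρ|d/(2ε₀), independent of distance outside.
E = (4.77×10^-3)(0.0832)/(2·8.85×10^-12) = 2.24×10^7 N/C.

E ≈ 2.24×10^7 N/C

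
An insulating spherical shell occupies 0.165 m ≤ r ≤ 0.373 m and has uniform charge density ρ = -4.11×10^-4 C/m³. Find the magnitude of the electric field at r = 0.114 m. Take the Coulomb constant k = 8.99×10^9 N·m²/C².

Take a concentric spherical Gaussian surface of radius r = 0.114 m (r < 0.165 m, inside the empty cavity).
No charge is enclosed, so by Gauss's law E·4πr² = 0 ⇒ E = 0.

E = 0 (no enclosed charge)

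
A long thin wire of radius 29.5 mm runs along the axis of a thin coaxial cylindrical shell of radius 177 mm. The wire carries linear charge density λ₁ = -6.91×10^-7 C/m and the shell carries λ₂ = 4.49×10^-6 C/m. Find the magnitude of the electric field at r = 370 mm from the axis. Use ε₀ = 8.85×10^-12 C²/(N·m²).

Take a coaxial cylindrical Gaussian surface of radius r = 370 mm and length L (r > 177 mm, enclosing both).
λ_enc = λ₁ + λ₂ = (-6.91e-7) + (4.49×10^-6) = 3.799×10^-6 C/m.
By Gauss's law (flux through the curved wall only), E·2πrL = λ_enc L/ε₀.
E = |λ_enc|/(2πε₀r) = (3.799e-6)/(2π·8.85×10^-12·0.37) = 1.85×10^5 N/C.

|E| ≈ 1.85e5 N/C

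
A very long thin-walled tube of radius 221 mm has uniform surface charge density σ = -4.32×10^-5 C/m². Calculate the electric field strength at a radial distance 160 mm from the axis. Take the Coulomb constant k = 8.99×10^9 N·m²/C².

Choose a coaxial cylinder of radius r = 160 mm (arbitrary length L) as the Gaussian surface (r < 221 mm, inside the shell).
All the surface charge lies outside this cylinder: Q_enc = 0, hence E = 0.

E = 0 (no enclosed charge)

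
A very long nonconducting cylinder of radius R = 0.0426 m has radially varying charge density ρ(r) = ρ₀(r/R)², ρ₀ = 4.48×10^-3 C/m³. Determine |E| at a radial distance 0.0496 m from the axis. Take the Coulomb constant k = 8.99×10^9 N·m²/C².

Coaxial Gaussian cylinder, radius r = 0.0496 m, length L (r > R, full charge per length enclosed).
λ_enc = 2π ∫₀^R ρ₀(r'/R)^2 r' dr' = 2πρ₀R²/4 = 1.277×10^-5 C/m.
Gauss's law: E·2πrL = λ_enc L/ε₀.
E = 2k|λ_enc|/r = 2(8.99×10^9)(1.277e-5)/(0.0496) = 4.63×10^6 N/C.

E ≈ 4.63×10^6 N/C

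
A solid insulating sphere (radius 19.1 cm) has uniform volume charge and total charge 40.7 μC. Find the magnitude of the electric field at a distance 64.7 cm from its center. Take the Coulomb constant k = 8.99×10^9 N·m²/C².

|E| ≈ 8.74e5 N/C

By spherical symmetry E is radial; choose a Gaussian sphere of radius r = 64.7 cm (r > R, so the entire charge is enclosed).
Q_enc = 40.7 μC = 4.07×10^-5 C.
Applying ∮E·dA = Q_enc/ε₀ with Φ = E(4πr²):
E = k|Q_enc|/r² = (8.99×10^9)(4.07e-5)/(0.647)² = 8.74×10^5 N/C.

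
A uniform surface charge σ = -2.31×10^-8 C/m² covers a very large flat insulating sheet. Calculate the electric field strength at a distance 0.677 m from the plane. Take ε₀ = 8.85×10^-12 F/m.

E ≈ 1.31×10^3 N/C

Choose a cylindrical pillbox piercing the sheet, end faces (area A) parallel to it.
Flux Φ = 2EA and Q_enc = σA, so 2EA = σA/ε₀ ⇒ E = |σ|/(2ε₀), independent of distance.
E = |σ|/(2ε₀) = (2.31×10^-8)/(2·8.85×10^-12) = 1.31e3 N/C.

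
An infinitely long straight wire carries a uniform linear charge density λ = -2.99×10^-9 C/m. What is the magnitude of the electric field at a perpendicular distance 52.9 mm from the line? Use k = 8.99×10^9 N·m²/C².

|E| = 1.02e3 V/m

By cylindrical symmetry E is radial; use a coaxial Gaussian cylinder of radius 52.9 mm and length L.
Q_enc = λL, so λ_enc = -2.99e-9 C/m.
Since E is radial and uniform over the curved surface, Φ = E·2πrL = Q_enc/ε₀ = λ_enc L/ε₀.
E = 2k|λ_enc|/r = 2(8.99×10^9)(2.99×10^-9)/(0.0529) = 1.02×10^3 N/C.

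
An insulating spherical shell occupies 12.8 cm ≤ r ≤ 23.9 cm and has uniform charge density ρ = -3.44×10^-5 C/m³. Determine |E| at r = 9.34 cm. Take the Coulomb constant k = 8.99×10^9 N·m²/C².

E = 0 (no enclosed charge)

Symmetry ⇒ E = E(r) r̂. Gaussian sphere of radius r = 9.34 cm (r < 12.8 cm, inside the empty cavity).
Q_enc = 0 (all charge lies at larger r); Gauss's law gives E = 0.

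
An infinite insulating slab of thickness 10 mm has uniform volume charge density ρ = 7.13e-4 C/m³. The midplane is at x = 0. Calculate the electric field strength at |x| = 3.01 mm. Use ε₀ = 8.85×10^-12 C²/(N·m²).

E ≈ 2.43×10^5 N/C

By symmetry E is perpendicular to the slab. A Gaussian pillbox from −3.01 mm to +3.01 mm (face area A) lies entirely within the slab.
Q_enc = ρ·(2x)·A and flux = 2EA, so 2EA = 2ρxA/ε₀ ⇒ E = |ρ|x/ε₀.
E = (7.13e-4)(0.00301)/(8.85×10^-12) = 2.43×10^5 N/C.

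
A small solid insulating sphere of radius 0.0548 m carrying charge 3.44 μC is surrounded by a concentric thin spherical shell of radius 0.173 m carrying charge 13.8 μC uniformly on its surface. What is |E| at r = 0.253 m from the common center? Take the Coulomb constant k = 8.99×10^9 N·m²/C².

2.42×10^6 V/m

By spherical symmetry E is radial; choose a Gaussian sphere of radius r = 0.253 m (r > 0.173 m, enclosing both).
Q_enc = (3.44 μC) + (13.8 μC) = 1.724×10^-5 C.
By Gauss's law, ∮E·dA = E·4πr² = Q_enc/ε₀.
E = k|Q_enc|/r² = (8.99×10^9)(1.724×10^-5)/(0.253)² = 2.42e6 N/C.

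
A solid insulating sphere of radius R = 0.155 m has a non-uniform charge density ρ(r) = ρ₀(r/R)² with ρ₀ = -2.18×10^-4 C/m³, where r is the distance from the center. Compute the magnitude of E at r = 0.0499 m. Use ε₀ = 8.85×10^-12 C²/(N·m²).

Take a concentric spherical Gaussian surface of radius r = 0.0499 m (r < R).
Integrate the density: Q_enc = 4π ∫₀^r ρ₀(r'/R)^2 r'² dr' = 4πρ₀ r^5/(5·R²) = -7.056×10^-9 C.
Applying ∮E·dA = Q_enc/ε₀ with Φ = E(4πr²):
E = |Q_enc|/(4πε₀r²) = (7.056e-9)/(4π·8.85×10^-12·(0.0499)²) = 2.55×10^4 N/C.

|E| ≈ 2.55×10^4 N/C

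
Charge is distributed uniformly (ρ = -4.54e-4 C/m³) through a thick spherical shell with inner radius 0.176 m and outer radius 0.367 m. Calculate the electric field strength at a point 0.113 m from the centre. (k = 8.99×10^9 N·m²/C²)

By spherical symmetry E is radial; choose a Gaussian sphere of radius r = 0.113 m (r < 0.176 m, inside the empty cavity).
No charge is enclosed, so by Gauss's law E·4πr² = 0 ⇒ E = 0.

E = 0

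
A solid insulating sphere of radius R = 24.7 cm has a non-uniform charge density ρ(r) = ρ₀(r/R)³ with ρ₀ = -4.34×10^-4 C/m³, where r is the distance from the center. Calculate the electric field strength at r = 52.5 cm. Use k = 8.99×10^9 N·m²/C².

By spherical symmetry E is radial; choose a Gaussian sphere of radius r = 52.5 cm (r > R, all charge enclosed).
Q_enc = 4π ∫₀^R ρ₀(r'/R)^3 r'² dr' = 4πρ₀R³/6 = -1.37×10^-5 C.
Gauss's law: E·4πr² = Q_enc/ε₀.
E = k|Q_enc|/r² = (8.99×10^9)(1.37×10^-5)/(0.525)² = 4.47×10^5 N/C.

|E| ≈ 4.47×10^5 V/m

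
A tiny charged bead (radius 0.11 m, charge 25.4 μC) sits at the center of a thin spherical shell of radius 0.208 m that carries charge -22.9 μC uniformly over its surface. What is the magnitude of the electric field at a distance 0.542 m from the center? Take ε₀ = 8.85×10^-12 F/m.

7.65e4 N/C

Use a concentric Gaussian sphere at r = 0.542 m (r > 0.208 m, enclosing both).
Q_enc = (25.4 μC) + (-22.9 μC) = 2.50×10^-6 C.
Gauss's law: E·4πr² = Q_enc/ε₀.
E = |Q_enc|/(4πε₀r²) = (2.50e-6)/(4π·8.85×10^-12·(0.542)²) = 7.65×10^4 N/C.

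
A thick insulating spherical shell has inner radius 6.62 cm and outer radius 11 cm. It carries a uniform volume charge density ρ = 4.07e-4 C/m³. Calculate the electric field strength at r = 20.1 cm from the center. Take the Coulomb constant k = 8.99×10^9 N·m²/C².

By spherical symmetry E is radial; choose a Gaussian sphere of radius r = 20.1 cm (r > 11 cm, enclosing the whole shell).
Q_enc = ρ·(4π/3)(b³ − a³) = (4.07×10^-4)·(4π/3)·((0.11)³ − (0.0662)³) = 1.775×10^-6 C.
By Gauss's law, ∮E·dA = E·4πr² = Q_enc/ε₀.
E = k|Q_enc|/r² = (8.99×10^9)(1.775e-6)/(0.201)² = 3.95×10^5 N/C.

E ≈ 3.95×10^5 N/C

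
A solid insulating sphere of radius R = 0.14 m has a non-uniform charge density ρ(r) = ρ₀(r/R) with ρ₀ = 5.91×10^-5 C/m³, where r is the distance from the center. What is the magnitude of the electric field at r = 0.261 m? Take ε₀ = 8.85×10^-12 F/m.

6.72e4 N/C

By spherical symmetry E is radial; choose a Gaussian sphere of radius r = 0.261 m (r > R, all charge enclosed).
Q_enc = 4π ∫₀^R ρ₀(r'/R)^1 r'² dr' = 4πρ₀R³/4 = 5.095×10^-7 C.
Gauss's law: E·4πr² = Q_enc/ε₀.
E = |Q_enc|/(4πε₀r²) = (5.095×10^-7)/(4π·8.85×10^-12·(0.261)²) = 6.72×10^4 N/C.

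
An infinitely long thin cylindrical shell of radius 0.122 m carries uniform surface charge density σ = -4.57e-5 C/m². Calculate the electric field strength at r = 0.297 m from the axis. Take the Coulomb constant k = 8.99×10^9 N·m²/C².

|E| ≈ 2.12×10^6 V/m

By cylindrical symmetry E is radial; use a coaxial Gaussian cylinder of radius 0.297 m and length L (r > 0.122 m).
The whole shell is enclosed: λ_enc = σ·2πR = (-4.57×10^-5)·2π·(0.122) = -3.503×10^-5 C/m.
Since E is radial and uniform over the curved surface, Φ = E·2πrL = Q_enc/ε₀ = λ_enc L/ε₀.
E = 2k|λ_enc|/r = 2(8.99×10^9)(3.503×10^-5)/(0.297) = 2.12×10^6 N/C.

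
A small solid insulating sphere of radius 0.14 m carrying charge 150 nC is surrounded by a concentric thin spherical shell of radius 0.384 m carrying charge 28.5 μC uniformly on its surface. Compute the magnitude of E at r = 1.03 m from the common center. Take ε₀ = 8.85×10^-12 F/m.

Symmetry ⇒ E = E(r) r̂. Gaussian sphere of radius r = 1.03 m (r > 0.384 m, enclosing both).
Q_enc = (150 nC) + (28.5 μC) = 2.865e-5 C.
Since E is radial and uniform over the Gaussian sphere, Φ = E·4πr² = Q_enc/ε₀.
E = |Q_enc|/(4πε₀r²) = (2.865×10^-5)/(4π·8.85×10^-12·(1.03)²) = 2.43e5 N/C.

2.43×10^5 N/C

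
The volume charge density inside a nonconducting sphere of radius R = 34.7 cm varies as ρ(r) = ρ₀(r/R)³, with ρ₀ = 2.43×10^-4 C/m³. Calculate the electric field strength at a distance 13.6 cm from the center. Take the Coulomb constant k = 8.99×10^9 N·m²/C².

3.75×10^4 N/C

Use a concentric Gaussian sphere at r = 13.6 cm (r < R).
Q_enc = ∫₀^r ρ(r')·4πr'² dr' = (4πρ₀/R³) ∫₀^r r'^5 dr' = 4πρ₀ r^6/(6·R³) = 7.707e-8 C.
Applying ∮E·dA = Q_enc/ε₀ with Φ = E(4πr²):
E = k|Q_enc|/r² = (8.99×10^9)(7.707×10^-8)/(0.136)² = 3.75e4 N/C.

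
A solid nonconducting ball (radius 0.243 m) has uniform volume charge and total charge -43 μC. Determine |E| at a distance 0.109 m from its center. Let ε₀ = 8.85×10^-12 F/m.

Symmetry ⇒ E = E(r) r̂. Gaussian sphere of radius r = 0.109 m (r < R).
For a uniform sphere the enclosed fraction is (r/R)³, so Q_enc = (-43 μC)(0.109/0.243)³ = -3.881×10^-6 C.
Applying ∮E·dA = Q_enc/ε₀ with Φ = E(4πr²):
E = |Q_enc|/(4πε₀r²) = (3.881e-6)/(4π·8.85×10^-12·(0.109)²) = 2.94e6 N/C.

|E| = 2.94e6 N/C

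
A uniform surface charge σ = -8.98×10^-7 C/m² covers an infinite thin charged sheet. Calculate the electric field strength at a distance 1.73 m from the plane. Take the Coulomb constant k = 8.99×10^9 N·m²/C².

Choose a cylindrical pillbox piercing the sheet, end faces (area A) parallel to it.
Only the two end caps contribute flux: Φ = 2EA. With Q_enc = σA, Gauss's law gives E = |σ|/(2ε₀).
E = 2πk|σ| = 2π(8.99×10^9)(8.98×10^-7) = 5.07×10^4 N/C.

|E| = 5.07×10^4 N/C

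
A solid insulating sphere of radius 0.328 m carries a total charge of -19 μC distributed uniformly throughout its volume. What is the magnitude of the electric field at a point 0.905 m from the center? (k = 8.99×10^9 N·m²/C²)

Symmetry ⇒ E = E(r) r̂. Gaussian sphere of radius r = 0.905 m (r > R, so the entire charge is enclosed).
Q_enc = -19 μC = -1.90×10^-5 C.
Gauss's law: E·4πr² = Q_enc/ε₀.
E = k|Q_enc|/r² = (8.99×10^9)(1.90e-5)/(0.905)² = 2.09×10^5 N/C.

E = 2.09e5 V/m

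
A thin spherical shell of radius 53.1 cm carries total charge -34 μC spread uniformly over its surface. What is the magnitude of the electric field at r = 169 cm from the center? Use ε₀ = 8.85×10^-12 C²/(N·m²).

Take a concentric spherical Gaussian surface of radius r = 169 cm (r > 53.1 cm).
The entire shell is enclosed: Q_enc = -3.40e-5 C.
Gauss's law: E·4πr² = Q_enc/ε₀.
E = |Q_enc|/(4πε₀r²) = (3.40×10^-5)/(4π·8.85×10^-12·(1.69)²) = 1.07e5 N/C.

|E| ≈ 1.07e5 N/C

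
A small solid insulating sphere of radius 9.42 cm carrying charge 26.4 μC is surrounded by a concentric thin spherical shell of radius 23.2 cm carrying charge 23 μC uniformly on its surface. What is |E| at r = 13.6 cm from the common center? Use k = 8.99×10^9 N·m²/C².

E = 1.28×10^7 N/C

Symmetry ⇒ E = E(r) r̂. Gaussian sphere of radius r = 13.6 cm (between the bodies, 9.42 cm < r < 23.2 cm).
The shell at 23.2 cm lies outside the Gaussian surface, so Q_enc = 26.4 μC = 2.64×10^-5 C.
Gauss's law: E·4πr² = Q_enc/ε₀.
E = k|Q_enc|/r² = (8.99×10^9)(2.64×10^-5)/(0.136)² = 1.28×10^7 N/C.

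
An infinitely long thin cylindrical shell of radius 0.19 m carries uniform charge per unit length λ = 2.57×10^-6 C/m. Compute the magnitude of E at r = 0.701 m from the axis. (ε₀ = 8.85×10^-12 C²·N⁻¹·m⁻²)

|E| ≈ 6.59e4 N/C

Choose a coaxial cylinder of radius r = 0.701 m (arbitrary length L) as the Gaussian surface (r > 0.19 m).
The full line charge is enclosed: λ_enc = 2.57×10^-6 C/m.
Gauss's law: E·2πrL = λ_enc L/ε₀.
E = |λ_enc|/(2πε₀r) = (2.57e-6)/(2π·8.85×10^-12·0.701) = 6.59×10^4 N/C.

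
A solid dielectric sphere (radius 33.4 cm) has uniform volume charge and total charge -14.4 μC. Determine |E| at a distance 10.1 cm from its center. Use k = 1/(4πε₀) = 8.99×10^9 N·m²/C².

Symmetry ⇒ E = E(r) r̂. Gaussian sphere of radius r = 10.1 cm (r < R).
For a uniform sphere the enclosed fraction is (r/R)³, so Q_enc = (-14.4 μC)(0.101/0.334)³ = -3.982e-7 C.
Since E is radial and uniform over the Gaussian sphere, Φ = E·4πr² = Q_enc/ε₀.
E = k|Q_enc|/r² = (8.99×10^9)(3.982e-7)/(0.101)² = 3.51e5 N/C.

|E| ≈ 3.51×10^5 N/C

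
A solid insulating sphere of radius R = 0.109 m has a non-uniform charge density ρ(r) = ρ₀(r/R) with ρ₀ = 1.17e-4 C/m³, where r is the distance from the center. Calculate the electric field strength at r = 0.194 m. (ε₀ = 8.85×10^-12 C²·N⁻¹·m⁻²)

|E| ≈ 1.14e5 V/m

Symmetry ⇒ E = E(r) r̂. Gaussian sphere of radius r = 0.194 m (r > R, all charge enclosed).
Q_enc = 4π ∫₀^R ρ₀(r'/R)^1 r'² dr' = 4πρ₀R³/4 = 4.76e-7 C.
Since E is radial and uniform over the Gaussian sphere, Φ = E·4πr² = Q_enc/ε₀.
E = |Q_enc|/(4πε₀r²) = (4.76e-7)/(4π·8.85×10^-12·(0.194)²) = 1.14e5 N/C.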